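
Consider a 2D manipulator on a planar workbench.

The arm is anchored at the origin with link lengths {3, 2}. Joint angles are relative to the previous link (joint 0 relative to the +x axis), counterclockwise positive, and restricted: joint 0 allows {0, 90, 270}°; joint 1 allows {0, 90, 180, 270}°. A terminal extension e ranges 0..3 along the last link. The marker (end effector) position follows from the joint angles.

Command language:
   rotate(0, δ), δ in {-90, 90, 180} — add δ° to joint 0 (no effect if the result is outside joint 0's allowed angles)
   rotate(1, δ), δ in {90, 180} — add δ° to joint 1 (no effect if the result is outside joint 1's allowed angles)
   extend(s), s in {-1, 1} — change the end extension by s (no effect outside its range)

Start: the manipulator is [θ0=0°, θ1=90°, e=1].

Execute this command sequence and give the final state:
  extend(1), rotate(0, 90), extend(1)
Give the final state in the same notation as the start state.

begin: [θ0=0°, θ1=90°, e=1]
step 1 (extend(1)): [θ0=0°, θ1=90°, e=2]
step 2 (rotate(0, 90)): [θ0=90°, θ1=90°, e=2]
step 3 (extend(1)): [θ0=90°, θ1=90°, e=3]

[θ0=90°, θ1=90°, e=3]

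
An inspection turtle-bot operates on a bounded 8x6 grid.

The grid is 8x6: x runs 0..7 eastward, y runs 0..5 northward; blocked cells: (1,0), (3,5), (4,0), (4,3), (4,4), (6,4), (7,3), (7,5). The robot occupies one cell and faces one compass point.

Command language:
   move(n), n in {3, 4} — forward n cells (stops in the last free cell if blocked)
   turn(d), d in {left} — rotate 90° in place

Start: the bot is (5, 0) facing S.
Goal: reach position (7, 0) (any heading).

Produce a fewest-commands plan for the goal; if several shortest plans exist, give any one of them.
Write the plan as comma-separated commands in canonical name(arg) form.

start: (5, 0) facing S
step 1 (turn(left)): (5, 0) facing E
step 2 (move(3)): (7, 0) facing E
nothing shorter than 2 reaches the goal.

turn(left), move(3)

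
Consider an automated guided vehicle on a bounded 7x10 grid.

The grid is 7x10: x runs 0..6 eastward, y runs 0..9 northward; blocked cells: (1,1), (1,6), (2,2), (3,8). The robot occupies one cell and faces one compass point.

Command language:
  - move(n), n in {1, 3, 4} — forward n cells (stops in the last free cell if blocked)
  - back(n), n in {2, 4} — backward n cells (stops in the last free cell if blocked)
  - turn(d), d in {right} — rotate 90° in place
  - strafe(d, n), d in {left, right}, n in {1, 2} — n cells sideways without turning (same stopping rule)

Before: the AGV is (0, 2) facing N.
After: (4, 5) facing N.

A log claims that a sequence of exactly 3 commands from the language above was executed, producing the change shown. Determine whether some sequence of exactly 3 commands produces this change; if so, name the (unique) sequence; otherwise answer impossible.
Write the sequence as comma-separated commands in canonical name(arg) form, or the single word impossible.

key: still facing N at the end — nothing in the sequence rotates
initial: (0, 2) facing N
1. move(3) → (0, 5) facing N
2. strafe(right, 2) → (2, 5) facing N
3. strafe(right, 2) → (4, 5) facing N
all 1000 alternatives checked — unique.

move(3), strafe(right, 2), strafe(right, 2)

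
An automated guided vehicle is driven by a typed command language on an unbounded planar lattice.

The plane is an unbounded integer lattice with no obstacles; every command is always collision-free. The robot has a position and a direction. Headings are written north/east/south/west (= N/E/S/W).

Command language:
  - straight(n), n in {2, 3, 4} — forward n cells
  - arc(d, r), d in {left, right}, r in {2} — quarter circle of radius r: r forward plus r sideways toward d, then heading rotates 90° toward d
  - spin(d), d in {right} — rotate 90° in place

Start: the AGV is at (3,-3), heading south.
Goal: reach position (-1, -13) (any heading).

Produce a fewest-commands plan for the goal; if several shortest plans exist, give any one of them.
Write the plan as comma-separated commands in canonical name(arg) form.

t0: at (3,-3), heading south
[1] after straight(2): at (3,-5), heading south
[2] after arc(right, 2): at (1,-7), heading west
[3] after arc(left, 2): at (-1,-9), heading south
[4] after straight(4): at (-1,-13), heading south
minimal: 4 command(s), checked below 4.

straight(2), arc(right, 2), arc(left, 2), straight(4)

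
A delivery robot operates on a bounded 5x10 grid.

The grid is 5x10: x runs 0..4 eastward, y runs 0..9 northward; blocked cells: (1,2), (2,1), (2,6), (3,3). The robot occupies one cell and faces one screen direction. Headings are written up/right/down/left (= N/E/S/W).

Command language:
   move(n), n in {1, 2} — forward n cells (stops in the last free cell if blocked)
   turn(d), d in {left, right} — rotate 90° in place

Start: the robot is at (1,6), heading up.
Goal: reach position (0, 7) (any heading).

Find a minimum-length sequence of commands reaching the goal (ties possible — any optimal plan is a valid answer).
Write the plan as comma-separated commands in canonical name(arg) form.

from: at (1,6), heading up
t=1 move(1) ⇒ at (1,7), heading up
t=2 turn(left) ⇒ at (1,7), heading left
t=3 move(2) ⇒ at (0,7), heading left
nothing shorter than 3 reaches the goal.

move(1), turn(left), move(2)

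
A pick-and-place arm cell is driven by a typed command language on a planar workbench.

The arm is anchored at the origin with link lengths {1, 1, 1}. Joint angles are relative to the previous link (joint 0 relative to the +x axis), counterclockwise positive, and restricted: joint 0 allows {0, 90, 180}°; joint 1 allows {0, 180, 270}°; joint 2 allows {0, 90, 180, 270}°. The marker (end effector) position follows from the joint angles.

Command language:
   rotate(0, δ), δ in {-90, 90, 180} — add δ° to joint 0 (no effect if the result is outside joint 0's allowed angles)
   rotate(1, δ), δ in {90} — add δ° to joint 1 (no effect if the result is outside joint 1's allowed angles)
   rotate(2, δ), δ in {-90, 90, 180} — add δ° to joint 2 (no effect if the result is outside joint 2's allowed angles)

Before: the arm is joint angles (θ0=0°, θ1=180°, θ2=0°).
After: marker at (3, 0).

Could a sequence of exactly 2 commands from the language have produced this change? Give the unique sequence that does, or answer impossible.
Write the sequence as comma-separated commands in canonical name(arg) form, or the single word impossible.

rotate(1, 90), rotate(1, 90)

begin: joint angles (θ0=0°, θ1=180°, θ2=0°)
1. rotate(1, 90) → joint angles (θ0=0°, θ1=270°, θ2=0°)
2. rotate(1, 90) → joint angles (θ0=0°, θ1=0°, θ2=0°)
no rival 2-sequence matches.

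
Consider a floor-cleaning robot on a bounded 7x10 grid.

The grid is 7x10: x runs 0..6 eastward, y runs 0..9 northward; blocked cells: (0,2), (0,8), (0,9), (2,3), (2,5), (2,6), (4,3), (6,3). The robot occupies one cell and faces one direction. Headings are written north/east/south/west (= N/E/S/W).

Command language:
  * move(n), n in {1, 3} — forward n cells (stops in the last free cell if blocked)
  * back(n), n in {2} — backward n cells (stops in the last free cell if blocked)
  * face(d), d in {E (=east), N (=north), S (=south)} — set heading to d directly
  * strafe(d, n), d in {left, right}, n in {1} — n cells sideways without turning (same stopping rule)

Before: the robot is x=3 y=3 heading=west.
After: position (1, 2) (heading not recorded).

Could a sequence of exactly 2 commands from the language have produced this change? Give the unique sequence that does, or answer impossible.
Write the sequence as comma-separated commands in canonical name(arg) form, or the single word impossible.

strafe(left, 1), move(3)

key: move(3) is stopped early by the blocked cell at (0,2)
begin: x=3 y=3 heading=west
[1] after strafe(left, 1): x=3 y=2 heading=west
[2] after move(3): x=1 y=2 heading=west
no rival 2-sequence matches.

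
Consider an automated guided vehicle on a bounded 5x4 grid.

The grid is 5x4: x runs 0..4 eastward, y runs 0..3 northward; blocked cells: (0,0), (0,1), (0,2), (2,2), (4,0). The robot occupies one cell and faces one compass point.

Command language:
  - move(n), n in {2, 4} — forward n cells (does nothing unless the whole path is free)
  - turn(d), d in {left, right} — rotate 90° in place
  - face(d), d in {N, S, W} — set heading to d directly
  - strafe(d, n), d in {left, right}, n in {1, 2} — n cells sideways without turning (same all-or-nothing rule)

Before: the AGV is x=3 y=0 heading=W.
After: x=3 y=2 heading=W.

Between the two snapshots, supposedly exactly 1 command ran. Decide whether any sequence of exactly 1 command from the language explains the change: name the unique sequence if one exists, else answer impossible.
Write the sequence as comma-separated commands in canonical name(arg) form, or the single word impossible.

key: heading stays W — the single command does not turn
initial: x=3 y=0 heading=W
1. strafe(right, 2) → x=3 y=2 heading=W
no rival 1-sequence matches.

strafe(right, 2)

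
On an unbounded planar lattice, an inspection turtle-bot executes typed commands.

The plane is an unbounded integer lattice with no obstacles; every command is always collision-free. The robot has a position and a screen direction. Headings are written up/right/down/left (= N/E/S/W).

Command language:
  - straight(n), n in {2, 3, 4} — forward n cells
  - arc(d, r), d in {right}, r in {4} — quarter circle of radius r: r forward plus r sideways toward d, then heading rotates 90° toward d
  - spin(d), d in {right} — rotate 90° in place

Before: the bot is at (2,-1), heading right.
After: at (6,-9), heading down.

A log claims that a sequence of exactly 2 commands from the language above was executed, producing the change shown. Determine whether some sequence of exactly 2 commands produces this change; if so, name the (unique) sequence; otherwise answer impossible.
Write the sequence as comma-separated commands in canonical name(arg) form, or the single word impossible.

arc(right, 4), straight(4)

key: running straight(4) before arc(right, 4) would end elsewhere — order is forced
start: at (2,-1), heading right
[1] after arc(right, 4): at (6,-5), heading down
[2] after straight(4): at (6,-9), heading down
no rival 2-sequence matches.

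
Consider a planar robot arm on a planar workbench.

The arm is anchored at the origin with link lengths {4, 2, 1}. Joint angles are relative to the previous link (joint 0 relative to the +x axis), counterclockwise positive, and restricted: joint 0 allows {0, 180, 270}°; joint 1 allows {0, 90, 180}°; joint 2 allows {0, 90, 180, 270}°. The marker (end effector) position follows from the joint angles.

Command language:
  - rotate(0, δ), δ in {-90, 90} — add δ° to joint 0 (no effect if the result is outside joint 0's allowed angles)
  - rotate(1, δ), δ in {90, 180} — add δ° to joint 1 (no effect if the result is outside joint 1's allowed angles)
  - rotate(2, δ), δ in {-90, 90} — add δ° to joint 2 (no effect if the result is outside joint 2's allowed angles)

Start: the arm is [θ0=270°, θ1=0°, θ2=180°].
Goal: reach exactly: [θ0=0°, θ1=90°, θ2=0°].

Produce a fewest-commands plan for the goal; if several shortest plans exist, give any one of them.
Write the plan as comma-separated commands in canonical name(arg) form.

from: [θ0=270°, θ1=0°, θ2=180°]
step 1 (rotate(2, -90)): [θ0=270°, θ1=0°, θ2=90°]
step 2 (rotate(2, -90)): [θ0=270°, θ1=0°, θ2=0°]
step 3 (rotate(0, 90)): [θ0=0°, θ1=0°, θ2=0°]
step 4 (rotate(1, 90)): [θ0=0°, θ1=90°, θ2=0°]
shorter routes all fall short; 4 is best.

rotate(2, -90), rotate(2, -90), rotate(0, 90), rotate(1, 90)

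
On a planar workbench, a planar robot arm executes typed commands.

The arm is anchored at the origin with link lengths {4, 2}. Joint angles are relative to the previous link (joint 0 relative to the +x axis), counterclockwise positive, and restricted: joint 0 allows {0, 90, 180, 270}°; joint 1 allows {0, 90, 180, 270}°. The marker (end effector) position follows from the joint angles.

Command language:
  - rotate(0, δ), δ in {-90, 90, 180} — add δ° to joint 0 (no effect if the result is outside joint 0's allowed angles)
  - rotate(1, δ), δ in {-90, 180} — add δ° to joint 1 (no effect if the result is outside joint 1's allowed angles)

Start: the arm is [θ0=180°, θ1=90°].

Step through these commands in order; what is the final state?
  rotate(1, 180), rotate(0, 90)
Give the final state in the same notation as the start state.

initial: [θ0=180°, θ1=90°]
1. rotate(1, 180) → [θ0=180°, θ1=270°]
2. rotate(0, 90) → [θ0=270°, θ1=270°]

[θ0=270°, θ1=270°]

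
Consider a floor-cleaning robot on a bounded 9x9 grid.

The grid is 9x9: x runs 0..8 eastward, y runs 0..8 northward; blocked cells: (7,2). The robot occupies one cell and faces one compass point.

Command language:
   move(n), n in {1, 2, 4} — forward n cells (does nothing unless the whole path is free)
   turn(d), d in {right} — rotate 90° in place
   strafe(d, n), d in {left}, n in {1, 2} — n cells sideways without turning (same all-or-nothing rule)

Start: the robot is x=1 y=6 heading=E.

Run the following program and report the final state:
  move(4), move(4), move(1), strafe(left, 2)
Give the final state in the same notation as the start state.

from: x=1 y=6 heading=E
step 1 (move(4)): x=5 y=6 heading=E
step 2 (move(4)): x=5 y=6 heading=E
step 3 (move(1)): x=6 y=6 heading=E
step 4 (strafe(left, 2)): x=6 y=8 heading=E

x=6 y=8 heading=E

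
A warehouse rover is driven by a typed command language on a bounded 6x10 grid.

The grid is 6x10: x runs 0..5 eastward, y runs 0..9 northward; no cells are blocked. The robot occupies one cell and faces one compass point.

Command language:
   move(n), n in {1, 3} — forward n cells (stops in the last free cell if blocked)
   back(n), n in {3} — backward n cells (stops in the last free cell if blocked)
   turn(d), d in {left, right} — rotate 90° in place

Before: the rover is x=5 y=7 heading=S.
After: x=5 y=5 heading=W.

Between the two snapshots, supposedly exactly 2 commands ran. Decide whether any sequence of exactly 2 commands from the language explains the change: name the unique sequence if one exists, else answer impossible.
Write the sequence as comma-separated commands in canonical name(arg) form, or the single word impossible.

impossible

every 2-command combo misses the target.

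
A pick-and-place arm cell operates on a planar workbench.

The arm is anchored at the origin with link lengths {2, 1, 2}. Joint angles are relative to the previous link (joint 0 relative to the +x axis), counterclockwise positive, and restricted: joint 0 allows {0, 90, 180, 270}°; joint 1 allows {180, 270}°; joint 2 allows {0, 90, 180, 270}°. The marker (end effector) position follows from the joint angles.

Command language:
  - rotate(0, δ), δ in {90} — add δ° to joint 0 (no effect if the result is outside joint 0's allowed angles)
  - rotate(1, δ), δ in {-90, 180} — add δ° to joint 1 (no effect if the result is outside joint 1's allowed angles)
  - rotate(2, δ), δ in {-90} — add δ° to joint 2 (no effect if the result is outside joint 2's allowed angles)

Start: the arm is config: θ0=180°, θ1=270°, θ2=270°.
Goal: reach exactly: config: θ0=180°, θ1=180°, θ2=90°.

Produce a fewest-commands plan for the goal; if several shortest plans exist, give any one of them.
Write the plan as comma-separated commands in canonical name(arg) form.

rotate(2, -90), rotate(2, -90), rotate(1, -90)

from: config: θ0=180°, θ1=270°, θ2=270°
1. rotate(2, -90) → config: θ0=180°, θ1=270°, θ2=180°
2. rotate(2, -90) → config: θ0=180°, θ1=270°, θ2=90°
3. rotate(1, -90) → config: θ0=180°, θ1=180°, θ2=90°
nothing shorter than 3 reaches the goal.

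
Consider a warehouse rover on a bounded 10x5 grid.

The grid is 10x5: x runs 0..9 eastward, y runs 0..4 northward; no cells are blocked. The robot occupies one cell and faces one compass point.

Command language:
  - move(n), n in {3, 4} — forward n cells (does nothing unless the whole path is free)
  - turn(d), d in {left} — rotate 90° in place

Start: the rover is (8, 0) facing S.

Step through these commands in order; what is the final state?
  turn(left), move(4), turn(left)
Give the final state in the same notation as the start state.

(8, 0) facing N

begin: (8, 0) facing S
t=1 turn(left) ⇒ (8, 0) facing E
t=2 move(4) ⇒ (8, 0) facing E
t=3 turn(left) ⇒ (8, 0) facing N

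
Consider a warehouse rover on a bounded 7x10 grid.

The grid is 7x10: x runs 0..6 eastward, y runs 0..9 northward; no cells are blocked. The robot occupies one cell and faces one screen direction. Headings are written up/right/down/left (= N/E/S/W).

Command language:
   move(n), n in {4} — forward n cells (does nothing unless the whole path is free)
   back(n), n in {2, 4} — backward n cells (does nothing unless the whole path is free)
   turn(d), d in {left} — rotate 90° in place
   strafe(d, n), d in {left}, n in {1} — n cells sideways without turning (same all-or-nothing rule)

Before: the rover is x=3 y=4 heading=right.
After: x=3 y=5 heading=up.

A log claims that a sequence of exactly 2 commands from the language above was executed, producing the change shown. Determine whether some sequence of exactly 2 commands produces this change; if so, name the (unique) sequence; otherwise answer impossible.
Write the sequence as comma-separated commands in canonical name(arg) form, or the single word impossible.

strafe(left, 1), turn(left)

key: running turn(left) before strafe(left, 1) would end elsewhere — order is forced
from: x=3 y=4 heading=right
1. strafe(left, 1) → x=3 y=5 heading=right
2. turn(left) → x=3 y=5 heading=up
uniquely the one of 25 2-step routes that fits.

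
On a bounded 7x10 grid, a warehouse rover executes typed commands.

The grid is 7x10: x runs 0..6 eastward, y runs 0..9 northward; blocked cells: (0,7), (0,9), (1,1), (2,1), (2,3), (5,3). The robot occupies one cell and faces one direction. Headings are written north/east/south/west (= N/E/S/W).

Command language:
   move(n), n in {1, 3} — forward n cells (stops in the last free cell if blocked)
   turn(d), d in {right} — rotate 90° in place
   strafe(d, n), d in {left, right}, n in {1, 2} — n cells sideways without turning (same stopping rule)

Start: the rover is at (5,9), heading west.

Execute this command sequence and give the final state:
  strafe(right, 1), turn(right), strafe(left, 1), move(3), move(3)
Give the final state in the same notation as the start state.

at (4,9), heading north

begin: at (5,9), heading west
1. strafe(right, 1) → at (5,9), heading west
2. turn(right) → at (5,9), heading north
3. strafe(left, 1) → at (4,9), heading north
4. move(3) → at (4,9), heading north
5. move(3) → at (4,9), heading north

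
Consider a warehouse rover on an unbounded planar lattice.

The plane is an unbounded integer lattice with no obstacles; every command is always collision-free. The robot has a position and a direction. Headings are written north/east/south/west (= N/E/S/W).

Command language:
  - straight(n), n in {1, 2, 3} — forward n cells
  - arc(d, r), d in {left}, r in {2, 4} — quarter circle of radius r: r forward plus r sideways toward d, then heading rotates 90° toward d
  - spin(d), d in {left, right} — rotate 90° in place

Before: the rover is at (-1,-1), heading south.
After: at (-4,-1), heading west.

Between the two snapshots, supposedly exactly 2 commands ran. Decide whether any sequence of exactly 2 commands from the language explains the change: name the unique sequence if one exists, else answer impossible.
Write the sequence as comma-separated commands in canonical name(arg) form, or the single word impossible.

key: running straight(3) before spin(right) would end elsewhere — order is forced
from: at (-1,-1), heading south
step 1 (spin(right)): at (-1,-1), heading west
step 2 (straight(3)): at (-4,-1), heading west
no rival 2-sequence matches.

spin(right), straight(3)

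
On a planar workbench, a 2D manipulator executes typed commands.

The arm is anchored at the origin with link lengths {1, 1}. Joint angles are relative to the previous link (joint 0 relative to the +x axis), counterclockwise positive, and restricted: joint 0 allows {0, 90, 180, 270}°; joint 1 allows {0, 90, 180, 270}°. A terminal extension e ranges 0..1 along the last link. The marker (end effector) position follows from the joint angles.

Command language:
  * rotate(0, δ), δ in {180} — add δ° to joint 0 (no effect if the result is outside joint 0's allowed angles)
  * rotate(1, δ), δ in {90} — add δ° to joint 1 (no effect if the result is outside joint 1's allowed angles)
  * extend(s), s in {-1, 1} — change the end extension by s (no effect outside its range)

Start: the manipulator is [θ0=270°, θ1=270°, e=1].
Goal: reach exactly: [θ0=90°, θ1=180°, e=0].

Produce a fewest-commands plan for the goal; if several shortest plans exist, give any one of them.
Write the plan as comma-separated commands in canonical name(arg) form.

initial: [θ0=270°, θ1=270°, e=1]
[1] after extend(-1): [θ0=270°, θ1=270°, e=0]
[2] after rotate(0, 180): [θ0=90°, θ1=270°, e=0]
[3] after rotate(1, 90): [θ0=90°, θ1=0°, e=0]
[4] after rotate(1, 90): [θ0=90°, θ1=90°, e=0]
[5] after rotate(1, 90): [θ0=90°, θ1=180°, e=0]
minimal: 5 command(s), checked below 5.

extend(-1), rotate(0, 180), rotate(1, 90), rotate(1, 90), rotate(1, 90)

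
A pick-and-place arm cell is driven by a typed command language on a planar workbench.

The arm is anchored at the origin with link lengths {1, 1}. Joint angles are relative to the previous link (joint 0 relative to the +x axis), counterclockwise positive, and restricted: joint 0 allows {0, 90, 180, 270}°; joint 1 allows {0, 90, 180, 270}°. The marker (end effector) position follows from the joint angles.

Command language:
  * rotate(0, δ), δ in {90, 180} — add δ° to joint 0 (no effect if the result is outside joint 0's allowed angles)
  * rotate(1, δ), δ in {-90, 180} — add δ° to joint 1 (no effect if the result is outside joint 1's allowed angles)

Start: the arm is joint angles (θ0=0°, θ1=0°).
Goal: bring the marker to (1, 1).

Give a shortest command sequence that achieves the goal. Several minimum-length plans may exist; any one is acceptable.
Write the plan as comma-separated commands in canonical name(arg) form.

rotate(1, 180), rotate(1, -90)

t0: joint angles (θ0=0°, θ1=0°)
step 1 (rotate(1, 180)): joint angles (θ0=0°, θ1=180°)
step 2 (rotate(1, -90)): joint angles (θ0=0°, θ1=90°)
minimal: 2 command(s), checked below 2.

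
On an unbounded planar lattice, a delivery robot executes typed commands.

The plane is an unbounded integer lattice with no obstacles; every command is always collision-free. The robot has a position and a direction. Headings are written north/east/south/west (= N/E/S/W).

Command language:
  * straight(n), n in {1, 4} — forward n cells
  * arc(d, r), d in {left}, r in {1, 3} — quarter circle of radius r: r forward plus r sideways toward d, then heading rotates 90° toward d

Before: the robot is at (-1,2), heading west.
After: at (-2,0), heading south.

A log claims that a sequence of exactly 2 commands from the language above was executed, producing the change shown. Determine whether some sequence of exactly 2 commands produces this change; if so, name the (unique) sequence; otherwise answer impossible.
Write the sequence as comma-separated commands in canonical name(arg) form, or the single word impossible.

key: position moved to (-2,0) AND the heading swung to S — translation plus rotation needed
begin: at (-1,2), heading west
t=1 arc(left, 1) ⇒ at (-2,1), heading south
t=2 straight(1) ⇒ at (-2,0), heading south
all 16 alternatives checked — unique.

arc(left, 1), straight(1)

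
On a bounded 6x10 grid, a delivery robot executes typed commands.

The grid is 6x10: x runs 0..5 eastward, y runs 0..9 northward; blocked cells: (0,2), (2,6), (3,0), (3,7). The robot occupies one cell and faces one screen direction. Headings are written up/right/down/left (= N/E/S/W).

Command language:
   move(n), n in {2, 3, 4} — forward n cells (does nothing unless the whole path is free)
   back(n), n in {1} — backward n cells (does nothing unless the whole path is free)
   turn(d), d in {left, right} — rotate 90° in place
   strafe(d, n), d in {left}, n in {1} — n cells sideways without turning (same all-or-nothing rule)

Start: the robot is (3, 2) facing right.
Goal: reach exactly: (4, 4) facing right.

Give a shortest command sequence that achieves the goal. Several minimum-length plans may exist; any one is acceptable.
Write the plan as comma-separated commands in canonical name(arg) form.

strafe(left, 1), strafe(left, 1), move(2), back(1)

start: (3, 2) facing right
t=1 strafe(left, 1) ⇒ (3, 3) facing right
t=2 strafe(left, 1) ⇒ (3, 4) facing right
t=3 move(2) ⇒ (5, 4) facing right
t=4 back(1) ⇒ (4, 4) facing right
shorter routes all fall short; 4 is best.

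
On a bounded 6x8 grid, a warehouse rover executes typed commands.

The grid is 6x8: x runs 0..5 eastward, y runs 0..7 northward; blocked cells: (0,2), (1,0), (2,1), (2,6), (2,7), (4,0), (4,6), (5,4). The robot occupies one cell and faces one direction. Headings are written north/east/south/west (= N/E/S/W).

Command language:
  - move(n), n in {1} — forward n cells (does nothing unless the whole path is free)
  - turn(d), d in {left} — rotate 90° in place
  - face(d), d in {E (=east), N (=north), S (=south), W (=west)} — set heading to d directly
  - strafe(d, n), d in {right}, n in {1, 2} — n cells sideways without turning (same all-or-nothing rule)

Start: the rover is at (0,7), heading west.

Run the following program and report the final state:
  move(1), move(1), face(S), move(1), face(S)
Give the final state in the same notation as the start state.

at (0,6), heading south

t0: at (0,7), heading west
1. move(1) → at (0,7), heading west
2. move(1) → at (0,7), heading west
3. face(S) → at (0,7), heading south
4. move(1) → at (0,6), heading south
5. face(S) → at (0,6), heading south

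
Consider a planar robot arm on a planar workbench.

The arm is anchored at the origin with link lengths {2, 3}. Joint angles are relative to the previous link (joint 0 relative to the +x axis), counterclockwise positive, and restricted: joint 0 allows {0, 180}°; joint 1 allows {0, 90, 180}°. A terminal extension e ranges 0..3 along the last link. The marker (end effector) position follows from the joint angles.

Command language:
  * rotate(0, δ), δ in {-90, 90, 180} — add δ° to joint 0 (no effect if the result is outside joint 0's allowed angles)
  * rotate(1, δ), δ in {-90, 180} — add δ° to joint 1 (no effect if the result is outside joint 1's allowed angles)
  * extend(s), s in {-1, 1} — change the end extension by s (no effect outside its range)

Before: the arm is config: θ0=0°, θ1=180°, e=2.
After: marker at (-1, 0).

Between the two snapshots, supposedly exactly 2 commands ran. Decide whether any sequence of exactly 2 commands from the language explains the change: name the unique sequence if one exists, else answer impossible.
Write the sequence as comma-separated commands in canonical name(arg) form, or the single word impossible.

extend(-1), extend(-1)

from: config: θ0=0°, θ1=180°, e=2
[1] after extend(-1): config: θ0=0°, θ1=180°, e=1
[2] after extend(-1): config: θ0=0°, θ1=180°, e=0
uniquely the one of 49 2-step routes that fits.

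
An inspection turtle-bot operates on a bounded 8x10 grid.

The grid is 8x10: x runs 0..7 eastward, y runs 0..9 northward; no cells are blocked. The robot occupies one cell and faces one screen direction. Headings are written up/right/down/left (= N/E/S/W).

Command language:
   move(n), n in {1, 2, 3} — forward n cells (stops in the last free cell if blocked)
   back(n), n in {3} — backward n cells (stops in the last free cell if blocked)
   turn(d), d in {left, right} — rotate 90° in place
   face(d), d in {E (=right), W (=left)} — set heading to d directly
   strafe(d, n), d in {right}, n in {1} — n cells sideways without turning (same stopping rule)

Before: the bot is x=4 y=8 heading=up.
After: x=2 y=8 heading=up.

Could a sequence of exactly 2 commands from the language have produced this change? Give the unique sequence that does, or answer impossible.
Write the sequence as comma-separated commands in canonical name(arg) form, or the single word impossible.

impossible

all 81 sequences checked — none match.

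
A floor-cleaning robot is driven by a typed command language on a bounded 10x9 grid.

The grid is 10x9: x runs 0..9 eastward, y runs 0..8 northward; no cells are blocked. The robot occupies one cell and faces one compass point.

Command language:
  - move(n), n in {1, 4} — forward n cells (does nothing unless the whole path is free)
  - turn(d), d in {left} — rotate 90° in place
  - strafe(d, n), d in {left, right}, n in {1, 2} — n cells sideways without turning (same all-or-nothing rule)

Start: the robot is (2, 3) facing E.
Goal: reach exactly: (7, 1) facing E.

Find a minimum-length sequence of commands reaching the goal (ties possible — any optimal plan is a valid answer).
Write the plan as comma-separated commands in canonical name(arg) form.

initial: (2, 3) facing E
t=1 move(4) ⇒ (6, 3) facing E
t=2 strafe(right, 2) ⇒ (6, 1) facing E
t=3 move(1) ⇒ (7, 1) facing E
shorter routes all fall short; 3 is best.

move(4), strafe(right, 2), move(1)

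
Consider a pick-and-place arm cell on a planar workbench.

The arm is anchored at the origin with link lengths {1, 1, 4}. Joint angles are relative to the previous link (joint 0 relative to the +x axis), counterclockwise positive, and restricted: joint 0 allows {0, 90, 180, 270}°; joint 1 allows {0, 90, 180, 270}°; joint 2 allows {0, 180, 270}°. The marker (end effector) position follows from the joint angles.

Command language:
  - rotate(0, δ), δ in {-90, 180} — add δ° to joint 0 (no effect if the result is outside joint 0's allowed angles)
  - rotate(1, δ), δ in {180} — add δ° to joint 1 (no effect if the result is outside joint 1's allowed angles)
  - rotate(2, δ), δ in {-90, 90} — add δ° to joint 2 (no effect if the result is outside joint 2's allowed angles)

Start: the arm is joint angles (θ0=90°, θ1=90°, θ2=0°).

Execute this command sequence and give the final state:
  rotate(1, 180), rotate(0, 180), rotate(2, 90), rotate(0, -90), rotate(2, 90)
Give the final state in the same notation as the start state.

start: joint angles (θ0=90°, θ1=90°, θ2=0°)
1. rotate(1, 180) → joint angles (θ0=90°, θ1=270°, θ2=0°)
2. rotate(0, 180) → joint angles (θ0=270°, θ1=270°, θ2=0°)
3. rotate(2, 90) → joint angles (θ0=270°, θ1=270°, θ2=0°)
4. rotate(0, -90) → joint angles (θ0=180°, θ1=270°, θ2=0°)
5. rotate(2, 90) → joint angles (θ0=180°, θ1=270°, θ2=0°)

joint angles (θ0=180°, θ1=270°, θ2=0°)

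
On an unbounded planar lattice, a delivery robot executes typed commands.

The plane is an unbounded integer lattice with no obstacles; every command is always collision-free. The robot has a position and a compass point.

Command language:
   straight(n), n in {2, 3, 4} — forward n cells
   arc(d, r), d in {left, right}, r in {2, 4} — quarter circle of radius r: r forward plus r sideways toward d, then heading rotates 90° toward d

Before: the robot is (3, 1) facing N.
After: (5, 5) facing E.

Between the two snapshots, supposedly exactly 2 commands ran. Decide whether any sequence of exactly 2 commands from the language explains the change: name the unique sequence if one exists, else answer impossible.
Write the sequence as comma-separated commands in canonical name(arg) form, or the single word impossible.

straight(2), arc(right, 2)

key: running arc(right, 2) before straight(2) would end elsewhere — order is forced
t0: (3, 1) facing N
[1] after straight(2): (3, 3) facing N
[2] after arc(right, 2): (5, 5) facing E
uniquely the one of 49 2-step routes that fits.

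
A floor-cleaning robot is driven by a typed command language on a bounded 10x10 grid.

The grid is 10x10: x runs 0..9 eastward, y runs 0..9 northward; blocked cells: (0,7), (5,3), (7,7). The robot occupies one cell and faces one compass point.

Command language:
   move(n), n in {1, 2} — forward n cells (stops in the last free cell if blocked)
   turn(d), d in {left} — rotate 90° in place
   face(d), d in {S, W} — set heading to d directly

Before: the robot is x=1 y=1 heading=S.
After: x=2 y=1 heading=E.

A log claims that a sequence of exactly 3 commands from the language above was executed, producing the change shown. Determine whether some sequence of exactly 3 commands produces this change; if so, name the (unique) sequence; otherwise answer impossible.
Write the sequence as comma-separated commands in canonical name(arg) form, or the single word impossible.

key: cell and facing (now E) both changed — the 3 commands mix motion and turning
begin: x=1 y=1 heading=S
1. face(S) → x=1 y=1 heading=S
2. turn(left) → x=1 y=1 heading=E
3. move(1) → x=2 y=1 heading=E
all 125 alternatives checked — unique.

face(S), turn(left), move(1)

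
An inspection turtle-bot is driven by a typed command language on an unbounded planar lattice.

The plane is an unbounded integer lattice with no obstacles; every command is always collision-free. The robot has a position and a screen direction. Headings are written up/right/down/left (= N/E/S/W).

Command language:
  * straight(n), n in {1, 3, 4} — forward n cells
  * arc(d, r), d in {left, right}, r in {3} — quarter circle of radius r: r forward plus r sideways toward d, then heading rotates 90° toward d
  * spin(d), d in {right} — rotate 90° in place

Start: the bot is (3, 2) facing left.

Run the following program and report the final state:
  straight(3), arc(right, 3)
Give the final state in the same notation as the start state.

(-3, 5) facing up

begin: (3, 2) facing left
step 1 (straight(3)): (0, 2) facing left
step 2 (arc(right, 3)): (-3, 5) facing up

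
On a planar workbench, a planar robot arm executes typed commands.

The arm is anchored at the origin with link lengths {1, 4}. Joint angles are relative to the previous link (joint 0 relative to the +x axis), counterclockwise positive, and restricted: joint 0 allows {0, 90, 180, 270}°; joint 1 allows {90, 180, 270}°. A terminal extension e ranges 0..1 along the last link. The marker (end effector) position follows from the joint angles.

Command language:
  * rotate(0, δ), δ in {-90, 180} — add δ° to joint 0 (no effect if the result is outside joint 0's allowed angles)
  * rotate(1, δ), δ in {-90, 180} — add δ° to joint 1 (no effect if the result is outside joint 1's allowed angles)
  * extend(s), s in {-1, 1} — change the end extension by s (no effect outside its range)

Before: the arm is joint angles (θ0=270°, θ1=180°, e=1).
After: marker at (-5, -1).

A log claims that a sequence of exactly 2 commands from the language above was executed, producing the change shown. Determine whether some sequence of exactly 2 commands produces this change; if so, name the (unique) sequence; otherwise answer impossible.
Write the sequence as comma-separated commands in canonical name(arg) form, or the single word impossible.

key: order matters: swapping rotate(1, -90) and rotate(1, 180) lands elsewhere
begin: joint angles (θ0=270°, θ1=180°, e=1)
1. rotate(1, -90) → joint angles (θ0=270°, θ1=90°, e=1)
2. rotate(1, 180) → joint angles (θ0=270°, θ1=270°, e=1)
no rival 2-sequence matches.

rotate(1, -90), rotate(1, 180)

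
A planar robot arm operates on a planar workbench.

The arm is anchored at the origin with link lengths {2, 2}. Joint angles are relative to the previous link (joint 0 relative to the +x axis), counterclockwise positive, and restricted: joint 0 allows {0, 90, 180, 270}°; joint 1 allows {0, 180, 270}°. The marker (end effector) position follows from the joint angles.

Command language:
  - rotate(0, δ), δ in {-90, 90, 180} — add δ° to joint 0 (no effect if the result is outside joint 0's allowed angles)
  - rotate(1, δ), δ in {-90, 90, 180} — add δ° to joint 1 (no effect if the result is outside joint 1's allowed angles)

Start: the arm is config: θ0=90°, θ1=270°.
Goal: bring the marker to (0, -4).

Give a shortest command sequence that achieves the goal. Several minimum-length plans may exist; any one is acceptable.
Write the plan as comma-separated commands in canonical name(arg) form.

from: config: θ0=90°, θ1=270°
1. rotate(1, 90) → config: θ0=90°, θ1=0°
2. rotate(0, 180) → config: θ0=270°, θ1=0°
minimal: 2 command(s), checked below 2.

rotate(1, 90), rotate(0, 180)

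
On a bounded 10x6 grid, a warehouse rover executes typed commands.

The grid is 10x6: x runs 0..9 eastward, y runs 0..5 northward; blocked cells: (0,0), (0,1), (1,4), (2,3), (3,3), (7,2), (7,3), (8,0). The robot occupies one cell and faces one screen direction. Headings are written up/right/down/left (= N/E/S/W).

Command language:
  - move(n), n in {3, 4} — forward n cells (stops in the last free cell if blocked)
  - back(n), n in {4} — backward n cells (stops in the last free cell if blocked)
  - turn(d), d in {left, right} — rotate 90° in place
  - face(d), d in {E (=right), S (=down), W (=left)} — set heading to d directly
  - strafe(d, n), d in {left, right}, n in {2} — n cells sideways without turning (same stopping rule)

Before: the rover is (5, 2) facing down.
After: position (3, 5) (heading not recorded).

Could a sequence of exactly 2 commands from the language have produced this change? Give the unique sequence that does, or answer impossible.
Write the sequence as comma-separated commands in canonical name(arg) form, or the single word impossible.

key: back(4) runs into the grid edge before its full distance
begin: (5, 2) facing down
t=1 back(4) ⇒ (5, 5) facing down
t=2 strafe(right, 2) ⇒ (3, 5) facing down
no other 2-command option fits: unique.

back(4), strafe(right, 2)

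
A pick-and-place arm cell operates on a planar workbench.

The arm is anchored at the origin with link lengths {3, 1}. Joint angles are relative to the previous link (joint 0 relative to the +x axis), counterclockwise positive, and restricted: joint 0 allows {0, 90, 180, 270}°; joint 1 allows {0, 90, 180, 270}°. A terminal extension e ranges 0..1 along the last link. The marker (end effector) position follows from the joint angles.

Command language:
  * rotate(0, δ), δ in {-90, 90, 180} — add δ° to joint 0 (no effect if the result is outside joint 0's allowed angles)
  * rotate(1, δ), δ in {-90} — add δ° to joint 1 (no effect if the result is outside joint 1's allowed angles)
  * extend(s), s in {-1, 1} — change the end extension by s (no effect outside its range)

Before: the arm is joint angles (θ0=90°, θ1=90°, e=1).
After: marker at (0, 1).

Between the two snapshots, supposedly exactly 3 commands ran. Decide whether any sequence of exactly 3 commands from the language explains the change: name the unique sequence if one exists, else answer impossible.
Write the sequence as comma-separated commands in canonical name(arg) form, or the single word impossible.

rotate(1, -90), rotate(1, -90), rotate(1, -90)

from: joint angles (θ0=90°, θ1=90°, e=1)
t=1 rotate(1, -90) ⇒ joint angles (θ0=90°, θ1=0°, e=1)
t=2 rotate(1, -90) ⇒ joint angles (θ0=90°, θ1=270°, e=1)
t=3 rotate(1, -90) ⇒ joint angles (θ0=90°, θ1=180°, e=1)
no other 3-command option fits: unique.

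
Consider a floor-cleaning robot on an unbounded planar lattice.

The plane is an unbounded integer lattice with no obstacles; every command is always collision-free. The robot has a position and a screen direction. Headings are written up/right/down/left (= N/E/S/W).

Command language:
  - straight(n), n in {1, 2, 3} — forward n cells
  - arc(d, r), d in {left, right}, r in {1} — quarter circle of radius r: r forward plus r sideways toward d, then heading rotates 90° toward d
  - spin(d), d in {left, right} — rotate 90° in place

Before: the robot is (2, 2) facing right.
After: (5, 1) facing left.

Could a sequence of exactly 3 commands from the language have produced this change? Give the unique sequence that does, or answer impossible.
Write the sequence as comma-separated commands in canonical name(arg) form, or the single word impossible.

straight(2), arc(right, 1), spin(right)

key: running spin(right) before straight(2) would end elsewhere — order is forced
t0: (2, 2) facing right
step 1 (straight(2)): (4, 2) facing right
step 2 (arc(right, 1)): (5, 1) facing down
step 3 (spin(right)): (5, 1) facing left
no other 3-command option fits: unique.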